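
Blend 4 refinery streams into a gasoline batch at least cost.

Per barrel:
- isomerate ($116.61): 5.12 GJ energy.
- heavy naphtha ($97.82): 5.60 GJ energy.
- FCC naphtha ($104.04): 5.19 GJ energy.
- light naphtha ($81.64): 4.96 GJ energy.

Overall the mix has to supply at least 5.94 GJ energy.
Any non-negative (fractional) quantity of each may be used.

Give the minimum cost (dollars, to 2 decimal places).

Set it up as a linear program. Let x1 = barrels of isomerate, x2 = barrels of heavy naphtha, x3 = barrels of FCC naphtha, x4 = barrels of light naphtha.
Minimize 116.61x1 + 97.82x2 + 104.04x3 + 81.64x4 with:
  5.12x1 + 5.6x2 + 5.19x3 + 4.96x4 ≥ 5.94   (energy)
  x1, x2, x3, x4 ≥ 0.
At the optimum only light naphtha is positive (isomerate, heavy naphtha, FCC naphtha = 0). The energy requirement is met with equality.
Solving gives x4 = 1.1976.
Objective = 81.64·1.1976 = 97.7721.

$97.77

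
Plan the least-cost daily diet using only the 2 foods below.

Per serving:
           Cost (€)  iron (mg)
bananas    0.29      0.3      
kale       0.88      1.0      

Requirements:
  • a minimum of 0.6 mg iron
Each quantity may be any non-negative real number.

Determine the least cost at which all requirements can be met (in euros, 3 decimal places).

€0.528

Let x1 = servings of bananas, x2 = servings of kale.
min 0.29x1 + 0.88x2 with:
  0.3x1 + 1x2 ≥ 0.6   (iron)
  x1, x2 ≥ 0.
At the optimum only kale is positive (bananas = 0). There the iron constraint is tight.
So kale = 0.6 servings.
Objective = 0.88·0.6 = 0.52800.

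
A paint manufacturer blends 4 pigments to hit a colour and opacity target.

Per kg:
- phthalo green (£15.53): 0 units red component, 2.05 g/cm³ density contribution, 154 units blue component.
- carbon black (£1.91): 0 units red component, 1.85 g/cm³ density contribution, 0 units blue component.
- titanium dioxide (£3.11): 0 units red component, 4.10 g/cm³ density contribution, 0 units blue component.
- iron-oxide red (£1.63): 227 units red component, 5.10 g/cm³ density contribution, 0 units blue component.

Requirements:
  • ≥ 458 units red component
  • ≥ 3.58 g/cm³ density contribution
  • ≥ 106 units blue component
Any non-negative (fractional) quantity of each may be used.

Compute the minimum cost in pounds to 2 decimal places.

£13.98

Let x1 = kg of phthalo green, x2 = kg of carbon black, x3 = kg of titanium dioxide, x4 = kg of iron-oxide red.
Minimize 15.53x1 + 1.91x2 + 3.11x3 + 1.63x4 s.t.:
  227x4 ≥ 458   (red component)
  2.05x1 + 1.85x2 + 4.1x3 + 5.1x4 ≥ 3.58   (density contribution)
  154x1 ≥ 106   (blue component)
  x1, x2, x3, x4 ≥ 0.
At the optimum only phthalo green, iron-oxide red are positive (carbon black, titanium dioxide = 0). The red component and blue component requirements are met with equality.
So phthalo green = 0.6883 kg, iron-oxide red = 2.018 kg.
Total cost: 15.53·0.6883 + 1.63·2.018 = 13.9786.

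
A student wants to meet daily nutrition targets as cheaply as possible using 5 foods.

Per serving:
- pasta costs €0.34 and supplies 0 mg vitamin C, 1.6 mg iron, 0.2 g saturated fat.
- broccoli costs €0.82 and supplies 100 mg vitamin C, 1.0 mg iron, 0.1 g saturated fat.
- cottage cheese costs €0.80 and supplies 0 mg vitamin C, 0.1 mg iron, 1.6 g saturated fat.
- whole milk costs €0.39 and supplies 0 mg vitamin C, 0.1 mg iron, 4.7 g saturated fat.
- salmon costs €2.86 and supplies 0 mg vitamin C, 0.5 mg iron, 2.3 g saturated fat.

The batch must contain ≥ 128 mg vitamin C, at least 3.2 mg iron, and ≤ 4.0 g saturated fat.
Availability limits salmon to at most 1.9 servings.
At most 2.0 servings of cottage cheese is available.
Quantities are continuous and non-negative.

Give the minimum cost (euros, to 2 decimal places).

Let x1 = servings of pasta, x2 = servings of broccoli, x3 = servings of cottage cheese, x4 = servings of whole milk, x5 = servings of salmon.
min 0.34x1 + 0.82x2 + 0.8x3 + 0.39x4 + 2.86x5 subject to:
  100x2 ≥ 128   (vitamin C)
  1.6x1 + 1x2 + 0.1x3 + 0.1x4 + 0.5x5 ≥ 3.2   (iron)
  0.2x1 + 0.1x2 + 1.6x3 + 4.7x4 + 2.3x5 ≤ 4   (saturated fat)
  x5 ≤ 1.9
  x3 ≤ 2
  x1, x2, x3, x4, x5 ≥ 0.
At the optimum only pasta, broccoli are positive (cottage cheese, whole milk, salmon = 0). Binding constraints: vitamin C and iron.
Solving gives x1 = 1.2, x2 = 1.28.
Total cost: 0.34·1.2 + 0.82·1.28 = 1.4576.

€1.46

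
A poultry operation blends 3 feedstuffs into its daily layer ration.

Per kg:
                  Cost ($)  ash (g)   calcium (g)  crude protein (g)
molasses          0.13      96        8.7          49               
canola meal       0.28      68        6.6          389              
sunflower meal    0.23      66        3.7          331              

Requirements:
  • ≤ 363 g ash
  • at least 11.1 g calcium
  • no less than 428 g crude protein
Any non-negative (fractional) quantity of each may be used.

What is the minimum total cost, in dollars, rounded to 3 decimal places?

$0.354

Set it up as a linear program. Let x1 = kg of molasses, x2 = kg of canola meal, x3 = kg of sunflower meal.
min 0.13x1 + 0.28x2 + 0.23x3 with:
  96x1 + 68x2 + 66x3 ≤ 363   (ash)
  8.7x1 + 6.6x2 + 3.7x3 ≥ 11.1   (calcium)
  49x1 + 389x2 + 331x3 ≥ 428   (crude protein)
  x1, x2, x3 ≥ 0.
The minimum-cost mix takes nothing from sunflower meal — only molasses, canola meal. Binding constraints: calcium and crude protein.
That vertex is x1 = 0.4878, x2 = 1.039.
Total cost: 0.13·0.4878 + 0.28·1.039 = 0.35433.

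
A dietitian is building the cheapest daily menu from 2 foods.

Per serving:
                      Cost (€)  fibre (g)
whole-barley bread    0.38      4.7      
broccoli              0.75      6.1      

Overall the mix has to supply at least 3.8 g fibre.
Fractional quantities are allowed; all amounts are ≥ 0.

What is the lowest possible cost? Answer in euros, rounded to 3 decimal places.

€0.307

Treat it as an LP. Let x1 = servings of whole-barley bread, x2 = servings of broccoli.
Minimize 0.38x1 + 0.75x2 subject to:
  4.7x1 + 6.1x2 ≥ 3.8   (fibre)
  x1, x2 ≥ 0.
The minimum-cost mix takes nothing from broccoli — only whole-barley bread. The fibre requirement is met with equality.
Solving gives x1 = 0.8085.
Total cost: 0.38·0.8085 = 0.30723.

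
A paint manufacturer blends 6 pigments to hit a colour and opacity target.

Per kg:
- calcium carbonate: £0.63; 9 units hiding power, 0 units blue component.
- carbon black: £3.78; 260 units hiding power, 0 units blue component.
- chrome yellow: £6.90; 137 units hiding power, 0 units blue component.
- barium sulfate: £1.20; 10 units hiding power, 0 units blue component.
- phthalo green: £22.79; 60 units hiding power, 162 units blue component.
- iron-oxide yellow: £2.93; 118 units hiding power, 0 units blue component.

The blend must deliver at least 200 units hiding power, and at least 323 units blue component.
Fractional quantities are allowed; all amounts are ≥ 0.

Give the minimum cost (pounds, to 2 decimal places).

Let x1 = kg of calcium carbonate, x2 = kg of carbon black, x3 = kg of chrome yellow, x4 = kg of barium sulfate, x5 = kg of phthalo green, x6 = kg of iron-oxide yellow.
Minimise 0.63x1 + 3.78x2 + 6.9x3 + 1.2x4 + 22.79x5 + 2.93x6 with:
  9x1 + 260x2 + 137x3 + 10x4 + 60x5 + 118x6 ≥ 200   (hiding power)
  162x5 ≥ 323   (blue component)
  x1, x2, x3, x4, x5, x6 ≥ 0.
The cheapest feasible vertex uses only carbon black, phthalo green; calcium carbonate, chrome yellow, barium sulfate, iron-oxide yellow are not used. There the hiding power and blue component constraints are tight.
That vertex is x2 = 0.3091, x5 = 1.994.
Objective = 3.78·0.3091 + 22.79·1.994 = 46.6117.

£46.61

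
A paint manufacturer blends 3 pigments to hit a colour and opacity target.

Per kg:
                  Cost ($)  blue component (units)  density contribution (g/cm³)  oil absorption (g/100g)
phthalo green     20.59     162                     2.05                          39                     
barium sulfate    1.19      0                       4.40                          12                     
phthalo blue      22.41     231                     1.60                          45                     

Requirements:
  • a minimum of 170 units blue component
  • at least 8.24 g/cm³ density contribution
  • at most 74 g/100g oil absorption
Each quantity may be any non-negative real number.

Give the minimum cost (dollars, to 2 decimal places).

Treat it as an LP. Let x1 = kg of phthalo green, x2 = kg of barium sulfate, x3 = kg of phthalo blue.
Minimise 20.59x1 + 1.19x2 + 22.41x3 subject to:
  162x1 + 231x3 ≥ 170   (blue component)
  2.05x1 + 4.4x2 + 1.6x3 ≥ 8.24   (density contribution)
  39x1 + 12x2 + 45x3 ≤ 74   (oil absorption)
  x1, x2, x3 ≥ 0.
The cheapest feasible vertex uses only barium sulfate, phthalo blue; phthalo green is not used. The blue component and density contribution requirements are met with equality.
That vertex is x2 = 1.605, x3 = 0.7359.
Cost = 1.19·1.605 + 22.41·0.7359 = 18.4015.

$18.40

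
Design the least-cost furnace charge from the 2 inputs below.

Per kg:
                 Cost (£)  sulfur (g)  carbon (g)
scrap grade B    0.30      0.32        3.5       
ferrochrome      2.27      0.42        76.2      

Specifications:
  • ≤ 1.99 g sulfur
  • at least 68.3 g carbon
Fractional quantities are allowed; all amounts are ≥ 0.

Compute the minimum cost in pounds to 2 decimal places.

Set it up as a linear program. Let x1 = kg of scrap grade B, x2 = kg of ferrochrome.
min 0.3x1 + 2.27x2 s.t.:
  0.32x1 + 0.42x2 ≤ 1.99   (sulfur)
  3.5x1 + 76.2x2 ≥ 68.3   (carbon)
  x1, x2 ≥ 0.
The minimum-cost mix takes nothing from scrap grade B — only ferrochrome. Binding constraint: carbon.
So ferrochrome = 0.8963 kg.
Hence cost = 2.27·0.8963 = £2.0346.

£2.03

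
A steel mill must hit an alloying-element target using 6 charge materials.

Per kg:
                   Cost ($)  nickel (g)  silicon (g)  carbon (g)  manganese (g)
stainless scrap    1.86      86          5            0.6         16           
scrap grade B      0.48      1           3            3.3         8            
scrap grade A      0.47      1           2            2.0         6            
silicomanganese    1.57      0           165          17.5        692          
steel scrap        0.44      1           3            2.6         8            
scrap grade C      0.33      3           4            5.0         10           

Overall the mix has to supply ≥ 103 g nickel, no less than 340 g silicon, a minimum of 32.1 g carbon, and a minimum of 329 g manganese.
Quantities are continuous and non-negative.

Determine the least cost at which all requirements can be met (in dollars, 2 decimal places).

$5.41

Set it up as a linear program. Let x1 = kg of stainless scrap, x2 = kg of scrap grade B, x3 = kg of scrap grade A, x4 = kg of silicomanganese, x5 = kg of steel scrap, x6 = kg of scrap grade C.
Minimise 1.86x1 + 0.48x2 + 0.47x3 + 1.57x4 + 0.44x5 + 0.33x6 s.t.:
  86x1 + 1x2 + 1x3 + 1x5 + 3x6 ≥ 103   (nickel)
  5x1 + 3x2 + 2x3 + 165x4 + 3x5 + 4x6 ≥ 340   (silicon)
  0.6x1 + 3.3x2 + 2x3 + 17.5x4 + 2.6x5 + 5x6 ≥ 32.1   (carbon)
  16x1 + 8x2 + 6x3 + 692x4 + 8x5 + 10x6 ≥ 329   (manganese)
  x1, x2, x3, x4, x5, x6 ≥ 0.
The optimal basis is {stainless scrap, silicomanganese}; scrap grade B, scrap grade A, steel scrap, scrap grade C drop out. There the nickel and silicon constraints are tight.
So stainless scrap = 1.198 kg, silicomanganese = 2.024 kg.
Objective = 1.86·1.198 + 1.57·2.024 = 5.4060.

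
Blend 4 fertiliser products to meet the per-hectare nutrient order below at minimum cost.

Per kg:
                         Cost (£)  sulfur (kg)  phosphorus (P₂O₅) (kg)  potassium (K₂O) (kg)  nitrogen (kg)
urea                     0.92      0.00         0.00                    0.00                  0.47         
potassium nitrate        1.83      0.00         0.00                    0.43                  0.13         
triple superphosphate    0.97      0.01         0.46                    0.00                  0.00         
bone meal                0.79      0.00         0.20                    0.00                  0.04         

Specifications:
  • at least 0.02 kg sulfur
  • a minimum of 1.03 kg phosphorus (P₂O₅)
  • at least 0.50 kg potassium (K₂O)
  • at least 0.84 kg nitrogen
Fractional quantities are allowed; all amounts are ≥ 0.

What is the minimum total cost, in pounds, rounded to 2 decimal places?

£5.65

Let x1 = kg of urea, x2 = kg of potassium nitrate, x3 = kg of triple superphosphate, x4 = kg of bone meal.
min 0.92x1 + 1.83x2 + 0.97x3 + 0.79x4 s.t.:
  0.01x3 ≥ 0.02   (sulfur)
  0.46x3 + 0.2x4 ≥ 1.03   (phosphorus (P₂O₅))
  0.43x2 ≥ 0.5   (potassium (K₂O))
  0.47x1 + 0.13x2 + 0.04x4 ≥ 0.84   (nitrogen)
  x1, x2, x3, x4 ≥ 0.
The minimum-cost mix takes nothing from bone meal — only urea, potassium nitrate, triple superphosphate. There the phosphorus (P₂O₅), potassium (K₂O), nitrogen constraints are tight.
Optimal quantities: urea = 1.466 kg, potassium nitrate = 1.163 kg, triple superphosphate = 2.239 kg.
Hence cost = 0.92·1.466 + 1.83·1.163 + 0.97·2.239 = £5.6488.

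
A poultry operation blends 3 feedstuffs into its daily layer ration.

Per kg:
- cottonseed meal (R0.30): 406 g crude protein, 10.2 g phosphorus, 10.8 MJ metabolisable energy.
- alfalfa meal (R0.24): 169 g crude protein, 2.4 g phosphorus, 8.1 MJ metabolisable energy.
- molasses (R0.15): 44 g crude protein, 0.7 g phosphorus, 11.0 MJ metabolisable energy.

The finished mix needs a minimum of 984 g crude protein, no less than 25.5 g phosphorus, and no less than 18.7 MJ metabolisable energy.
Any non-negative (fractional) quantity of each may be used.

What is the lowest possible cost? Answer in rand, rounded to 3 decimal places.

Set it up as a linear program. Let x1 = kg of cottonseed meal, x2 = kg of alfalfa meal, x3 = kg of molasses.
Minimise 0.3x1 + 0.24x2 + 0.15x3 s.t.:
  406x1 + 169x2 + 44x3 ≥ 984   (crude protein)
  10.2x1 + 2.4x2 + 0.7x3 ≥ 25.5   (phosphorus)
  10.8x1 + 8.1x2 + 11x3 ≥ 18.7   (metabolisable energy)
  x1, x2, x3 ≥ 0.
The optimal basis is {cottonseed meal}; alfalfa meal, molasses drop out. There the phosphorus constraint is tight.
Solving gives x1 = 2.5.
Total cost: 0.3·2.5 = 0.75000.

R0.750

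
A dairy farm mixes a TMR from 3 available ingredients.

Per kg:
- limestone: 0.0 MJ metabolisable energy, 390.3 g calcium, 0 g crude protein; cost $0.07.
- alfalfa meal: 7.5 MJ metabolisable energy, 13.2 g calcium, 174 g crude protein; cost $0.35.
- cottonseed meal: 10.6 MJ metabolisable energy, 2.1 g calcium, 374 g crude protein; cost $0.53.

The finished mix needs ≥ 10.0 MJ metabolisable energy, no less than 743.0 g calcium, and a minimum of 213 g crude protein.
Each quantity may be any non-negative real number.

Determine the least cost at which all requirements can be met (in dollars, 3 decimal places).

$0.597

This is a linear program. Let x1 = kg of limestone, x2 = kg of alfalfa meal, x3 = kg of cottonseed meal.
Minimise 0.07x1 + 0.35x2 + 0.53x3 with:
  7.5x2 + 10.6x3 ≥ 10   (metabolisable energy)
  390.3x1 + 13.2x2 + 2.1x3 ≥ 743   (calcium)
  174x2 + 374x3 ≥ 213   (crude protein)
  x1, x2, x3 ≥ 0.
At the optimum only limestone, alfalfa meal are positive (cottonseed meal = 0). The metabolisable energy and calcium requirements are met with equality.
Solving gives x1 = 1.859, x2 = 1.333.
Hence cost = 0.07·1.859 + 0.35·1.333 = $0.59668.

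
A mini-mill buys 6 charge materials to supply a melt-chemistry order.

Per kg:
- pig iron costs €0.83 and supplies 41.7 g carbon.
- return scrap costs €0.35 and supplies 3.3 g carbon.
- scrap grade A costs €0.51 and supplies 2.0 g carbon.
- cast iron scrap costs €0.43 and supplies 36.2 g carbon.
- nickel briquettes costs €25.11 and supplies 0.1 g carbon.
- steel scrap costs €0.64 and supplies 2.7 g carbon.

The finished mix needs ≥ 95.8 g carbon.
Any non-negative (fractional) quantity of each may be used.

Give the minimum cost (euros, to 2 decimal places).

€1.14

Treat it as an LP. Let x1 = kg of pig iron, x2 = kg of return scrap, x3 = kg of scrap grade A, x4 = kg of cast iron scrap, x5 = kg of nickel briquettes, x6 = kg of steel scrap.
Minimise 0.83x1 + 0.35x2 + 0.51x3 + 0.43x4 + 25.11x5 + 0.64x6 with:
  41.7x1 + 3.3x2 + 2x3 + 36.2x4 + 0.1x5 + 2.7x6 ≥ 95.8   (carbon)
  x1, x2, x3, x4, x5, x6 ≥ 0.
The minimum-cost mix takes nothing from pig iron, return scrap, scrap grade A, nickel briquettes, steel scrap — only cast iron scrap. Binding constraint: carbon.
So cast iron scrap = 2.646 kg.
Cost = 0.43·2.646 = 1.1378.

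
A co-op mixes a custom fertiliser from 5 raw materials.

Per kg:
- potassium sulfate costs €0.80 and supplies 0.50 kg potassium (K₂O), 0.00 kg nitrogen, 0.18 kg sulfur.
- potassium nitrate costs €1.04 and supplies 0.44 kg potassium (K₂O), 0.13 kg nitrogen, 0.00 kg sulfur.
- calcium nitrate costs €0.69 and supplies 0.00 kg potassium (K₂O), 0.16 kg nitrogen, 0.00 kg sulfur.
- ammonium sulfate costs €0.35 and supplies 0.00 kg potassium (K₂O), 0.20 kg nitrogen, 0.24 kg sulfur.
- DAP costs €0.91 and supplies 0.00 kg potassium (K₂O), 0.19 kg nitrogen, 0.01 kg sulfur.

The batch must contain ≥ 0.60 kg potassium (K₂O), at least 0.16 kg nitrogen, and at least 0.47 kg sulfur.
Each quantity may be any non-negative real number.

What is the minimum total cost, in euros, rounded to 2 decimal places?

Treat it as an LP. Let x1 = kg of potassium sulfate, x2 = kg of potassium nitrate, x3 = kg of calcium nitrate, x4 = kg of ammonium sulfate, x5 = kg of DAP.
Minimise 0.8x1 + 1.04x2 + 0.69x3 + 0.35x4 + 0.91x5 s.t.:
  0.5x1 + 0.44x2 ≥ 0.6   (potassium (K₂O))
  0.13x2 + 0.16x3 + 0.2x4 + 0.19x5 ≥ 0.16   (nitrogen)
  0.18x1 + 0.24x4 + 0.01x5 ≥ 0.47   (sulfur)
  x1, x2, x3, x4, x5 ≥ 0.
At the optimum only potassium sulfate, ammonium sulfate are positive (potassium nitrate, calcium nitrate, DAP = 0). Binding constraints: potassium (K₂O) and sulfur.
Optimal quantities: potassium sulfate = 1.2 kg, ammonium sulfate = 1.058 kg.
Objective = 0.8·1.2 + 0.35·1.058 = 1.3303.

€1.33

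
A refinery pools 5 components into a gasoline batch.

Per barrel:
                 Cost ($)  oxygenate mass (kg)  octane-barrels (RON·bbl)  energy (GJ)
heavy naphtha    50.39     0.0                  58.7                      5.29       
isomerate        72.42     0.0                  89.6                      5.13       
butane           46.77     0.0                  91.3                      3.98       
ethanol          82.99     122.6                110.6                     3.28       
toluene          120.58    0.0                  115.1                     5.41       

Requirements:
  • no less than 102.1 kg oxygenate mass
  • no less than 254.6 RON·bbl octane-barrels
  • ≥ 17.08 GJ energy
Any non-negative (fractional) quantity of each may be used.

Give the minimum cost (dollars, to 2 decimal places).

$206.41

Treat it as an LP. Let x1 = barrels of heavy naphtha, x2 = barrels of isomerate, x3 = barrels of butane, x4 = barrels of ethanol, x5 = barrels of toluene.
Minimise 50.39x1 + 72.42x2 + 46.77x3 + 82.99x4 + 120.58x5 s.t.:
  122.6x4 ≥ 102.1   (oxygenate mass)
  58.7x1 + 89.6x2 + 91.3x3 + 110.6x4 + 115.1x5 ≥ 254.6   (octane-barrels)
  5.29x1 + 5.13x2 + 3.98x3 + 3.28x4 + 5.41x5 ≥ 17.08   (energy)
  x1, x2, x3, x4, x5 ≥ 0.
At the optimum only heavy naphtha, butane, ethanol are positive (isomerate, toluene = 0). Binding constraints: oxygenate mass, octane-barrels, energy.
Optimal quantities: heavy naphtha = 2.6601 barrels, butane = 0.069526 barrels, ethanol = 0.83279 barrels.
Cost = 50.39·2.6601 + 46.77·0.069526 + 82.99·0.83279 = 206.4074.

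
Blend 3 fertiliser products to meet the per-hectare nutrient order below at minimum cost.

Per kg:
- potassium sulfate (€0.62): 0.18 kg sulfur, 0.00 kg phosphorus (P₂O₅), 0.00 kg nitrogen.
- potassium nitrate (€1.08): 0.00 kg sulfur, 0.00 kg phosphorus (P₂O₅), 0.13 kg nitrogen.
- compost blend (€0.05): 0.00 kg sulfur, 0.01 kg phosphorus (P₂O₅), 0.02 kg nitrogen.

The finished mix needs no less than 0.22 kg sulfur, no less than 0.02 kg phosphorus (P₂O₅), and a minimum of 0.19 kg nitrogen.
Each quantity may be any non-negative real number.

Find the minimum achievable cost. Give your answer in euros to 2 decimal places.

€1.23

This is a linear program. Let x1 = kg of potassium sulfate, x2 = kg of potassium nitrate, x3 = kg of compost blend.
Minimise 0.62x1 + 1.08x2 + 0.05x3 s.t.:
  0.18x1 ≥ 0.22   (sulfur)
  0.01x3 ≥ 0.02   (phosphorus (P₂O₅))
  0.13x2 + 0.02x3 ≥ 0.19   (nitrogen)
  x1, x2, x3 ≥ 0.
The minimum-cost mix takes nothing from potassium nitrate — only potassium sulfate, compost blend. There the sulfur and nitrogen constraints are tight.
So potassium sulfate = 1.222 kg, compost blend = 9.5 kg.
Hence cost = 0.62·1.222 + 0.05·9.5 = €1.2326.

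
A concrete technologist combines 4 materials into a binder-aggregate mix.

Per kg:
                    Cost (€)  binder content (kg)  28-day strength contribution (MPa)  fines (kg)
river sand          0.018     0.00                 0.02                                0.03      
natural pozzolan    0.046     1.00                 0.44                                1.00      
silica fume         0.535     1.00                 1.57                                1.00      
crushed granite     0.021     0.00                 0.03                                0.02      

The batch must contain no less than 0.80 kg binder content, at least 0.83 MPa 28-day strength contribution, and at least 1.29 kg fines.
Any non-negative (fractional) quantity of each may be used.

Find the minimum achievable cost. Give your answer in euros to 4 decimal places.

Treat it as an LP. Let x1 = kg of river sand, x2 = kg of natural pozzolan, x3 = kg of silica fume, x4 = kg of crushed granite.
min 0.018x1 + 0.046x2 + 0.535x3 + 0.021x4 s.t.:
  1x2 + 1x3 ≥ 0.8   (binder content)
  0.02x1 + 0.44x2 + 1.57x3 + 0.03x4 ≥ 0.83   (28-day strength contribution)
  0.03x1 + 1x2 + 1x3 + 0.02x4 ≥ 1.29   (fines)
  x1, x2, x3, x4 ≥ 0.
At the optimum only natural pozzolan is positive (river sand, silica fume, crushed granite = 0). There the 28-day strength contribution constraint is tight.
So natural pozzolan = 1.886 kg.
Objective = 0.046·1.886 = 0.086756.

€0.0868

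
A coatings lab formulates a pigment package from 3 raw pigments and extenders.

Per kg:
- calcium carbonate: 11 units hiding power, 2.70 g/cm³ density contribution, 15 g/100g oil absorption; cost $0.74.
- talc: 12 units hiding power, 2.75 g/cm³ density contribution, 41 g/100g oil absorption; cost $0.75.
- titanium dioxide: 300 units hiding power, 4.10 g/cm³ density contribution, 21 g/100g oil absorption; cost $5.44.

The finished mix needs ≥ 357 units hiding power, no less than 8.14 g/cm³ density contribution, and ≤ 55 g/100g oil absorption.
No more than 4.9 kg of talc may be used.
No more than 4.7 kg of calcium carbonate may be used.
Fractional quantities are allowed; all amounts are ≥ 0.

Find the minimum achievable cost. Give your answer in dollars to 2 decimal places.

$7.16

Let x1 = kg of calcium carbonate, x2 = kg of talc, x3 = kg of titanium dioxide.
min 0.74x1 + 0.75x2 + 5.44x3 subject to:
  11x1 + 12x2 + 300x3 ≥ 357   (hiding power)
  2.7x1 + 2.75x2 + 4.1x3 ≥ 8.14   (density contribution)
  15x1 + 41x2 + 21x3 ≤ 55   (oil absorption)
  x2 ≤ 4.9
  x1 ≤ 4.7
  x1, x2, x3 ≥ 0.
All 3 inputs are positive at the optimum. Binding constraints: hiding power, density contribution, oil absorption.
Optimal quantities: calcium carbonate = 0.8134 kg, talc = 0.459 kg, titanium dioxide = 1.142 kg.
Cost = 0.74·0.8134 + 0.75·0.459 + 5.44·1.142 = 7.1586.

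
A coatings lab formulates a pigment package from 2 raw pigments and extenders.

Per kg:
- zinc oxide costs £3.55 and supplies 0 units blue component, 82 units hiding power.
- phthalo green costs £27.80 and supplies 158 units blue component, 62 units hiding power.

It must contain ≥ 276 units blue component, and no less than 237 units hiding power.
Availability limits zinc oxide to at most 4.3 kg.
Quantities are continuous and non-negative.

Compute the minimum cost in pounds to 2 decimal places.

£54.13

Set it up as a linear program. Let x1 = kg of zinc oxide, x2 = kg of phthalo green.
Minimise 3.55x1 + 27.8x2 s.t.:
  158x2 ≥ 276   (blue component)
  82x1 + 62x2 ≥ 237   (hiding power)
  x1 ≤ 4.3
  x1, x2 ≥ 0.
Both inputs are positive at the optimum. Binding constraints: blue component and hiding power.
Solving gives x1 = 1.5695, x2 = 1.7468.
Cost = 3.55·1.5695 + 27.8·1.7468 = 54.1328.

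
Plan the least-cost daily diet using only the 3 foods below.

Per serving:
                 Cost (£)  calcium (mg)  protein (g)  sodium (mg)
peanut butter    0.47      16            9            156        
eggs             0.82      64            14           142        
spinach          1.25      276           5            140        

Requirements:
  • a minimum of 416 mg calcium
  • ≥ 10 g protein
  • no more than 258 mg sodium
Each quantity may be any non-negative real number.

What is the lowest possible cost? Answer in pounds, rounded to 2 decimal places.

This is a linear program. Let x1 = servings of peanut butter, x2 = servings of eggs, x3 = servings of spinach.
min 0.47x1 + 0.82x2 + 1.25x3 subject to:
  16x1 + 64x2 + 276x3 ≥ 416   (calcium)
  9x1 + 14x2 + 5x3 ≥ 10   (protein)
  156x1 + 142x2 + 140x3 ≤ 258   (sodium)
  x1, x2, x3 ≥ 0.
The optimal basis is {eggs, spinach}; peanut butter drops out. The calcium and protein requirements are met with equality.
So eggs = 0.1919 servings, spinach = 1.463 servings.
Total cost: 0.82·0.1919 + 1.25·1.463 = 1.9861.

£1.99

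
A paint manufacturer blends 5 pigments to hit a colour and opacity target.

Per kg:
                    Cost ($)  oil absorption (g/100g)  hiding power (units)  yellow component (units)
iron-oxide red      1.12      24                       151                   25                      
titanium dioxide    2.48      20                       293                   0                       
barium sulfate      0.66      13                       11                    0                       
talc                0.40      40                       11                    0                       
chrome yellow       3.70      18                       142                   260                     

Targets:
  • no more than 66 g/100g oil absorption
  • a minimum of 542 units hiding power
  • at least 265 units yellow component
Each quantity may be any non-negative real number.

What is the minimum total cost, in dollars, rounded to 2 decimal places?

Treat it as an LP. Let x1 = kg of iron-oxide red, x2 = kg of titanium dioxide, x3 = kg of barium sulfate, x4 = kg of talc, x5 = kg of chrome yellow.
Minimize 1.12x1 + 2.48x2 + 0.66x3 + 0.4x4 + 3.7x5 with:
  24x1 + 20x2 + 13x3 + 40x4 + 18x5 ≤ 66   (oil absorption)
  151x1 + 293x2 + 11x3 + 11x4 + 142x5 ≥ 542   (hiding power)
  25x1 + 260x5 ≥ 265   (yellow component)
  x1, x2, x3, x4, x5 ≥ 0.
The minimum-cost mix takes nothing from barium sulfate, talc — only iron-oxide red, titanium dioxide, chrome yellow. There the oil absorption, hiding power, yellow component constraints are tight.
That vertex is x1 = 1.593, x2 = 0.6093, x5 = 0.8661.
Cost = 1.12·1.593 + 2.48·0.6093 + 3.7·0.8661 = 6.4998.

$6.50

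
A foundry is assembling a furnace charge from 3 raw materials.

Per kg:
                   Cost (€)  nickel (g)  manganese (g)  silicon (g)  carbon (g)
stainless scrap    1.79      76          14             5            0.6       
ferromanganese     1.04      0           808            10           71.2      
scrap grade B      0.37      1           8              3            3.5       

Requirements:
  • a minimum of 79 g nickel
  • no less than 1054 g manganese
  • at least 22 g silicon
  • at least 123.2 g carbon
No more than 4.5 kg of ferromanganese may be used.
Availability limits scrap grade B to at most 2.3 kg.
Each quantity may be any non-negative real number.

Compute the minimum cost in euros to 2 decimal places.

€3.65

This is a linear program. Let x1 = kg of stainless scrap, x2 = kg of ferromanganese, x3 = kg of scrap grade B.
Minimise 1.79x1 + 1.04x2 + 0.37x3 s.t.:
  76x1 + 1x3 ≥ 79   (nickel)
  14x1 + 808x2 + 8x3 ≥ 1054   (manganese)
  5x1 + 10x2 + 3x3 ≥ 22   (silicon)
  0.6x1 + 71.2x2 + 3.5x3 ≥ 123.2   (carbon)
  x2 ≤ 4.5
  x3 ≤ 2.3
  x1, x2, x3 ≥ 0.
The cheapest feasible vertex uses only stainless scrap, ferromanganese; scrap grade B is not used. Binding constraints: nickel and carbon.
So stainless scrap = 1.039 kg, ferromanganese = 1.722 kg.
Total cost: 1.79·1.039 + 1.04·1.722 = 3.6507.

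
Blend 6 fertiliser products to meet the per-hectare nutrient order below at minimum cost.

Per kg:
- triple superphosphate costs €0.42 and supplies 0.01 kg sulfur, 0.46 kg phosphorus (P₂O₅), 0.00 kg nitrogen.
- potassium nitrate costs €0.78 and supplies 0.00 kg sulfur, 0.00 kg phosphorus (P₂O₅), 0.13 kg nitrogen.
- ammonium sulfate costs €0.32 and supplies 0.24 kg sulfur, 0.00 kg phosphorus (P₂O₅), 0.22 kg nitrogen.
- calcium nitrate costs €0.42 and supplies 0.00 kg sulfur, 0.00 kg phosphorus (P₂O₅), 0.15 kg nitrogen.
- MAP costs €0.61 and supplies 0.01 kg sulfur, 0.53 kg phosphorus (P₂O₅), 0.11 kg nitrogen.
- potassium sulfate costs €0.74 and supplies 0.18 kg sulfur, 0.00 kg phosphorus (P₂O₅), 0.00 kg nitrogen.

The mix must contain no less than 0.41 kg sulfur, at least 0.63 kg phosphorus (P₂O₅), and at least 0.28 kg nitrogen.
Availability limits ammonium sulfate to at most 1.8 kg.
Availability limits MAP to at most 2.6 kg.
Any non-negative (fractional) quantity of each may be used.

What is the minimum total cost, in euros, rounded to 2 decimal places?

Set it up as a linear program. Let x1 = kg of triple superphosphate, x2 = kg of potassium nitrate, x3 = kg of ammonium sulfate, x4 = kg of calcium nitrate, x5 = kg of MAP, x6 = kg of potassium sulfate.
min 0.42x1 + 0.78x2 + 0.32x3 + 0.42x4 + 0.61x5 + 0.74x6 s.t.:
  0.01x1 + 0.24x3 + 0.01x5 + 0.18x6 ≥ 0.41   (sulfur)
  0.46x1 + 0.53x5 ≥ 0.63   (phosphorus (P₂O₅))
  0.13x2 + 0.22x3 + 0.15x4 + 0.11x5 ≥ 0.28   (nitrogen)
  x3 ≤ 1.8
  x5 ≤ 2.6
  x1, x2, x3, x4, x5, x6 ≥ 0.
At the optimum only triple superphosphate, ammonium sulfate are positive (potassium nitrate, calcium nitrate, MAP, potassium sulfate = 0). Binding constraints: sulfur and phosphorus (P₂O₅).
That vertex is x1 = 1.37, x3 = 1.651.
Hence cost = 0.42·1.37 + 0.32·1.651 = €1.1037.

€1.10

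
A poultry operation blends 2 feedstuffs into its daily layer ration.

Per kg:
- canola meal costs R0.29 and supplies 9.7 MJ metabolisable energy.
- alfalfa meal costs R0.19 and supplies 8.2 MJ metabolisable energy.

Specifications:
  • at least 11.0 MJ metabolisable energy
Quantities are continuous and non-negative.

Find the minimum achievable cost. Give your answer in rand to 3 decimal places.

R0.255

Let x1 = kg of canola meal, x2 = kg of alfalfa meal.
Minimise 0.29x1 + 0.19x2 with:
  9.7x1 + 8.2x2 ≥ 11   (metabolisable energy)
  x1, x2 ≥ 0.
At the optimum only alfalfa meal is positive (canola meal = 0). There the metabolisable energy constraint is tight.
So alfalfa meal = 1.341 kg.
Total cost: 0.19·1.341 = 0.25479.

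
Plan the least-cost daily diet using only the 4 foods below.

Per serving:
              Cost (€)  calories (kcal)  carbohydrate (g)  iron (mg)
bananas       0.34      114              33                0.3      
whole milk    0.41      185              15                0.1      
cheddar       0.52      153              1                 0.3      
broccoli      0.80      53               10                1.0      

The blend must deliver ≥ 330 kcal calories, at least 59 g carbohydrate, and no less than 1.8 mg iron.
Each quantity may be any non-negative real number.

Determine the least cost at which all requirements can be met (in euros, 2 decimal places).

This is a linear program. Let x1 = servings of bananas, x2 = servings of whole milk, x3 = servings of cheddar, x4 = servings of broccoli.
Minimise 0.34x1 + 0.41x2 + 0.52x3 + 0.8x4 with:
  114x1 + 185x2 + 153x3 + 53x4 ≥ 330   (calories)
  33x1 + 15x2 + 1x3 + 10x4 ≥ 59   (carbohydrate)
  0.3x1 + 0.1x2 + 0.3x3 + 1x4 ≥ 1.8   (iron)
  x1, x2, x3, x4 ≥ 0.
At the optimum only bananas, broccoli are positive (whole milk, cheddar = 0). There the calories and iron constraints are tight.
Solving gives x1 = 2.391, x4 = 1.083.
Total cost: 0.34·2.391 + 0.8·1.083 = 1.6793.

€1.68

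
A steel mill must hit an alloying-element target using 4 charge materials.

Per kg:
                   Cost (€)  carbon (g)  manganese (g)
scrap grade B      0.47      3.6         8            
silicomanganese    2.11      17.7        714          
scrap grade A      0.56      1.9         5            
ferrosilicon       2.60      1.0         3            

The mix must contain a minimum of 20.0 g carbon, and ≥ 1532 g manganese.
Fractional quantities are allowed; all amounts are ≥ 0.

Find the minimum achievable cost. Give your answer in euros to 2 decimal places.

€4.53

This is a linear program. Let x1 = kg of scrap grade B, x2 = kg of silicomanganese, x3 = kg of scrap grade A, x4 = kg of ferrosilicon.
Minimize 0.47x1 + 2.11x2 + 0.56x3 + 2.6x4 s.t.:
  3.6x1 + 17.7x2 + 1.9x3 + 1x4 ≥ 20   (carbon)
  8x1 + 714x2 + 5x3 + 3x4 ≥ 1532   (manganese)
  x1, x2, x3, x4 ≥ 0.
The optimal basis is {silicomanganese}; scrap grade B, scrap grade A, ferrosilicon drop out. Binding constraint: manganese.
That vertex is x2 = 2.146.
Objective = 2.11·2.146 = 4.5281.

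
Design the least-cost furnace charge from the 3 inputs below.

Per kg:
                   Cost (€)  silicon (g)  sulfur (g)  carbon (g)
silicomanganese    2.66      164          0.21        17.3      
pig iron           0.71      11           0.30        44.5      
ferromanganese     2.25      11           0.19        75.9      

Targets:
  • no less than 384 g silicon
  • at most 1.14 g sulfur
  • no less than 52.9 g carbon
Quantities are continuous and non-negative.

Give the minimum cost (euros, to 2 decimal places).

€6.38

Set it up as a linear program. Let x1 = kg of silicomanganese, x2 = kg of pig iron, x3 = kg of ferromanganese.
Minimize 2.66x1 + 0.71x2 + 2.25x3 s.t.:
  164x1 + 11x2 + 11x3 ≥ 384   (silicon)
  0.21x1 + 0.3x2 + 0.19x3 ≤ 1.14   (sulfur)
  17.3x1 + 44.5x2 + 75.9x3 ≥ 52.9   (carbon)
  x1, x2, x3 ≥ 0.
The optimal basis is {silicomanganese, pig iron}; ferromanganese drops out. There the silicon and carbon constraints are tight.
Optimal quantities: silicomanganese = 2.322 kg, pig iron = 0.2859 kg.
Total cost: 2.66·2.322 + 0.71·0.2859 = 6.3795.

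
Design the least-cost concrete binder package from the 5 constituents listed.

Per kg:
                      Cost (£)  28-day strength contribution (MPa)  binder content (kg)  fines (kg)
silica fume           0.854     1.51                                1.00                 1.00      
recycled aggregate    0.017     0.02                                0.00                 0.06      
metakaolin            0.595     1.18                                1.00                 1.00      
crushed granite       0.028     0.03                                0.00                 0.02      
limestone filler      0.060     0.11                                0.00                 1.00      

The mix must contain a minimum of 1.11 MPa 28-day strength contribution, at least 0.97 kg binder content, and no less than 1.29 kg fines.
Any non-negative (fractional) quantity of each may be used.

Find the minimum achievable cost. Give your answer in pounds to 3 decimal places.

Treat it as an LP. Let x1 = kg of silica fume, x2 = kg of recycled aggregate, x3 = kg of metakaolin, x4 = kg of crushed granite, x5 = kg of limestone filler.
Minimise 0.854x1 + 0.017x2 + 0.595x3 + 0.028x4 + 0.06x5 s.t.:
  1.51x1 + 0.02x2 + 1.18x3 + 0.03x4 + 0.11x5 ≥ 1.11   (28-day strength contribution)
  1x1 + 1x3 ≥ 0.97   (binder content)
  1x1 + 0.06x2 + 1x3 + 0.02x4 + 1x5 ≥ 1.29   (fines)
  x1, x2, x3, x4, x5 ≥ 0.
The cheapest feasible vertex uses only metakaolin, limestone filler; silica fume, recycled aggregate, crushed granite are not used. Binding constraints: binder content and fines.
That vertex is x3 = 0.97, x5 = 0.32.
Total cost: 0.595·0.97 + 0.06·0.32 = 0.59635.

£0.596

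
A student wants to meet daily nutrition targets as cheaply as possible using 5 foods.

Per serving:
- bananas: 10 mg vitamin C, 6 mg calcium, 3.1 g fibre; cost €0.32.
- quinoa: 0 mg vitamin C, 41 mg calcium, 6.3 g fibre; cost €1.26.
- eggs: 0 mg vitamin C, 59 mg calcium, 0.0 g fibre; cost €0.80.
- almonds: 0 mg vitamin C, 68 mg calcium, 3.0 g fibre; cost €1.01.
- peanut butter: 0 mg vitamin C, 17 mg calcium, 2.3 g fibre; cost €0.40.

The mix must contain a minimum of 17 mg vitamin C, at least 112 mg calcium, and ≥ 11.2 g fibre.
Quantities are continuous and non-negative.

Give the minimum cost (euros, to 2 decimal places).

This is a linear program. Let x1 = servings of bananas, x2 = servings of quinoa, x3 = servings of eggs, x4 = servings of almonds, x5 = servings of peanut butter.
Minimise 0.32x1 + 1.26x2 + 0.8x3 + 1.01x4 + 0.4x5 s.t.:
  10x1 ≥ 17   (vitamin C)
  6x1 + 41x2 + 59x3 + 68x4 + 17x5 ≥ 112   (calcium)
  3.1x1 + 6.3x2 + 3x4 + 2.3x5 ≥ 11.2   (fibre)
  x1, x2, x3, x4, x5 ≥ 0.
The optimal basis is {bananas, almonds}; quinoa, eggs, peanut butter drop out. Binding constraints: calcium and fibre.
Solving gives x1 = 2.207, x4 = 1.452.
Hence cost = 0.32·2.207 + 1.01·1.452 = €2.1728.

€2.17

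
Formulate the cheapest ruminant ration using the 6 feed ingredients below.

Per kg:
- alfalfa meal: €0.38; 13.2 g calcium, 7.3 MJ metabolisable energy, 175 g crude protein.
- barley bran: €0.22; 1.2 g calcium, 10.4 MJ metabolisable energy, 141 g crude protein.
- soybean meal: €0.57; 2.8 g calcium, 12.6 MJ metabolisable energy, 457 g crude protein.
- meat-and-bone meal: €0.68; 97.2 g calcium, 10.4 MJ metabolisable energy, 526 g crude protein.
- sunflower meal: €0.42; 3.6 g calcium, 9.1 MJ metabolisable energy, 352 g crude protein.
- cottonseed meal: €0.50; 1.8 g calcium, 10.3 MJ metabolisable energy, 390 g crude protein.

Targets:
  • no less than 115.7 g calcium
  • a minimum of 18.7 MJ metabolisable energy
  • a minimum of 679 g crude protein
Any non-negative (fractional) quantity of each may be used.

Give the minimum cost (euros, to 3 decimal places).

Let x1 = kg of alfalfa meal, x2 = kg of barley bran, x3 = kg of soybean meal, x4 = kg of meat-and-bone meal, x5 = kg of sunflower meal, x6 = kg of cottonseed meal.
min 0.38x1 + 0.22x2 + 0.57x3 + 0.68x4 + 0.42x5 + 0.5x6 s.t.:
  13.2x1 + 1.2x2 + 2.8x3 + 97.2x4 + 3.6x5 + 1.8x6 ≥ 115.7   (calcium)
  7.3x1 + 10.4x2 + 12.6x3 + 10.4x4 + 9.1x5 + 10.3x6 ≥ 18.7   (metabolisable energy)
  175x1 + 141x2 + 457x3 + 526x4 + 352x5 + 390x6 ≥ 679   (crude protein)
  x1, x2, x3, x4, x5, x6 ≥ 0.
The minimum-cost mix takes nothing from alfalfa meal, soybean meal, sunflower meal, cottonseed meal — only barley bran, meat-and-bone meal. Binding constraints: calcium and metabolisable energy.
That vertex is x2 = 0.6153, x4 = 1.183.
Objective = 0.22·0.6153 + 0.68·1.183 = 0.93981.

€0.940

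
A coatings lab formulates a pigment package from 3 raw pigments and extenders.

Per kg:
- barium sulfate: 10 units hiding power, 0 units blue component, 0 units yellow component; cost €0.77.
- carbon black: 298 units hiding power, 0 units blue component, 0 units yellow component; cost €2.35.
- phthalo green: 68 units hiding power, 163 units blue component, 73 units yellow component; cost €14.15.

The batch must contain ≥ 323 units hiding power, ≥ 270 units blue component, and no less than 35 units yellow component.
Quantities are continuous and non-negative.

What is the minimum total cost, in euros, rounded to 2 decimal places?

€25.10

Let x1 = kg of barium sulfate, x2 = kg of carbon black, x3 = kg of phthalo green.
min 0.77x1 + 2.35x2 + 14.15x3 with:
  10x1 + 298x2 + 68x3 ≥ 323   (hiding power)
  163x3 ≥ 270   (blue component)
  73x3 ≥ 35   (yellow component)
  x1, x2, x3 ≥ 0.
At the optimum only carbon black, phthalo green are positive (barium sulfate = 0). Binding constraints: hiding power and blue component.
That vertex is x2 = 0.70591, x3 = 1.6564.
Hence cost = 2.35·0.70591 + 14.15·1.6564 = €25.0969.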